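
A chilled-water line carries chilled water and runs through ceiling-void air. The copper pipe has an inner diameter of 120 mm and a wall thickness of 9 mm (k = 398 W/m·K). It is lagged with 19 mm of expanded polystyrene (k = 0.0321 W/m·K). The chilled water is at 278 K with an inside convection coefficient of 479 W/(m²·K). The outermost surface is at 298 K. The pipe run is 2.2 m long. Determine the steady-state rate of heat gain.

Q ≈ 36.3 W

Treating each annulus and film as a series resistance:
R_inner film = 1/(h_i·2πr₁L) = 1/(479×2π×0.06×2.2) = 0.002517 K/W
R_copper pipe wall = ln(69/60)/(2π×398×2.2) = 2.54×10^-5 K/W
R_expanded polystyrene = ln(88/69)/(2π×0.0321×2.2) = 0.5482 K/W
R_total = 0.5507 K/W
Q = ΔT/R_total = 20/0.5507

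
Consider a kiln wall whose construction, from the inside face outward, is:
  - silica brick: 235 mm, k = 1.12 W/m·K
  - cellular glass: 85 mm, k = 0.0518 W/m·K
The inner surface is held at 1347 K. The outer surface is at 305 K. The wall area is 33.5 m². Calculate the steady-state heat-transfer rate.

Thermal resistances in series:
R_silica brick = L/(kA) = 0.235/(1.12×33.5) = 0.006263 K/W
R_cellular glass = L/(kA) = 0.085/(0.0518×33.5) = 0.04898 K/W
R_total = 0.05525 K/W
Q = ΔT / R_total = 1042 / 0.05525

Q ≈ 18900 W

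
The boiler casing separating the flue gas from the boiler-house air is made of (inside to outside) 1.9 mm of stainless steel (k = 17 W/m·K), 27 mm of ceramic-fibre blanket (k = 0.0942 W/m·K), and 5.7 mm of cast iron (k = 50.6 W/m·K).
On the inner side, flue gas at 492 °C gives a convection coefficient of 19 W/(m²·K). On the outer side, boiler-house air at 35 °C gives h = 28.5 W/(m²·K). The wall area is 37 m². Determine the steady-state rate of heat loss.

Using the resistance-network approach (series):
R_inner film = 1/(h_i·A) = 1/(19×37) = 0.001422 K/W
R_stainless steel = L/(kA) = 0.0019/(17×37) = 3.021×10^-6 K/W
R_ceramic-fibre blanket = L/(kA) = 0.027/(0.0942×37) = 0.007747 K/W
R_cast iron = L/(kA) = 0.0057/(50.6×37) = 3.045×10^-6 K/W
R_outer film = 1/(h_o·A) = 1/(28.5×37) = 9.483×10^-4 K/W
R_total = 0.01012 K/W
Q = ΔT / R_total = 457 / 0.01012

Q ≈ 45100 W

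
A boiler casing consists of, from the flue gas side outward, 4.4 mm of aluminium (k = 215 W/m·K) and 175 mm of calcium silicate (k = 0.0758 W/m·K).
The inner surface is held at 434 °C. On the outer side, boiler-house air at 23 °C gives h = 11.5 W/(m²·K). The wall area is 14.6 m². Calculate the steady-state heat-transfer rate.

Q ≈ 2500 W

Using the resistance-network approach (series):
R_aluminium = L/(kA) = 0.0044/(215×14.6) = 1.402×10^-6 K/W
R_calcium silicate = L/(kA) = 0.175/(0.0758×14.6) = 0.1581 K/W
R_outer film = 1/(h_o·A) = 1/(11.5×14.6) = 0.005956 K/W
R_total = 0.1641 K/W
Q = ΔT / R_total = 411 / 0.1641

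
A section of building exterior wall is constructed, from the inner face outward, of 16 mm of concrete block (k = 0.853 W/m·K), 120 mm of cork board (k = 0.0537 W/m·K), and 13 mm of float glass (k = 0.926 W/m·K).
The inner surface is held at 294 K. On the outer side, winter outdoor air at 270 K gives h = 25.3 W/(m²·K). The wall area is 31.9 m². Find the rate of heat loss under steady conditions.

Thermal resistances in series:
R_concrete block = L/(kA) = 0.016/(0.853×31.9) = 5.88×10^-4 K/W
R_cork board = L/(kA) = 0.12/(0.0537×31.9) = 0.07005 K/W
R_float glass = L/(kA) = 0.013/(0.926×31.9) = 4.401×10^-4 K/W
R_outer film = 1/(h_o·A) = 1/(25.3×31.9) = 0.001239 K/W
R_total = 0.07232 K/W
Q = ΔT / R_total = 24 / 0.07232

Q ≈ 332 W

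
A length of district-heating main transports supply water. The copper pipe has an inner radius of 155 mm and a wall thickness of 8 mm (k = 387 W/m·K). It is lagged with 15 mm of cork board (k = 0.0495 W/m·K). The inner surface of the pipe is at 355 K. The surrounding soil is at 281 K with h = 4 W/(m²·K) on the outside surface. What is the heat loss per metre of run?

q′ ≈ 146 W/m

Per-layer cylindrical resistances, series-summed:
R_copper pipe wall = ln(163/155)/(2π×387×1) = 2.07×10^-5 K/W
R_cork board = ln(178/163)/(2π×0.0495×1) = 0.283 K/W
R_outer film = 1/(h_o·2πr_oL) = 1/(4×2π×0.178×1) = 0.2235 K/W
R_total = 0.5066 K/W
Q = ΔT/R_total = 74/0.5066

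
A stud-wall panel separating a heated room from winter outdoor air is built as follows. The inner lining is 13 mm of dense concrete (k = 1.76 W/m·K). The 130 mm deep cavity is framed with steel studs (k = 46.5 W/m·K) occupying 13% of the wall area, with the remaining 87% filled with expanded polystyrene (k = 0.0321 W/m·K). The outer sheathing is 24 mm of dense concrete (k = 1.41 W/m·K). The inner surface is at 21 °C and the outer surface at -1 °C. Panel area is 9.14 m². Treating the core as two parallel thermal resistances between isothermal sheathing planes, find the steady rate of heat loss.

Q ≈ 4390 W

Sheathing layers in series; stud and cavity paths in parallel between them.
R_inner = 0.013/(1.76×9.14) = 8.081×10^-4 K/W
R_stud  = 0.13/(46.5×0.13×9.14) = 0.002353 K/W
R_cav   = 0.13/(0.0321×0.87×9.14) = 0.5093 K/W
1/R_core = 1/R_stud + 1/R_cav → R_core = 0.002342 K/W
R_outer = 0.024/(1.41×9.14) = 0.001862 K/W
R_total = 0.005012 K/W
Q = ΔT/R_total = 22/0.005012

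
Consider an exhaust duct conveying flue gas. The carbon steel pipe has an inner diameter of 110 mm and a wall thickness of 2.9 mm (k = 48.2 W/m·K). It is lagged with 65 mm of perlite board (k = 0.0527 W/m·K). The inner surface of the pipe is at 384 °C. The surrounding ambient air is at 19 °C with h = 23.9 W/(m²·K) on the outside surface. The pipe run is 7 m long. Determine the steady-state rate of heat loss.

Q ≈ 1100 W

Cylindrical conduction, so R = ln(r₂/r₁)/(2πkL) per layer, in series:
R_carbon steel pipe wall = ln(57.9/55)/(2π×48.2×7) = 2.424×10^-5 K/W
R_perlite board = ln(122.9/57.9)/(2π×0.0527×7) = 0.3247 K/W
R_outer film = 1/(h_o·2πr_oL) = 1/(23.9×2π×0.1229×7) = 0.007741 K/W
R_total = 0.3325 K/W
Q = ΔT/R_total = 365/0.3325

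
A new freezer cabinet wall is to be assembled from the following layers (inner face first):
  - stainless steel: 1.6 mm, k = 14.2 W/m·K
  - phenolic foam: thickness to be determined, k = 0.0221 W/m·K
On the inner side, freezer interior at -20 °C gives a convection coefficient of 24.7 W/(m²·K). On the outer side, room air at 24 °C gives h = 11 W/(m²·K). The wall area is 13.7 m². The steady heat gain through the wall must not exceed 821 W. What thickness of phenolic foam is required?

Model the wall as resistances in series:
R_inner film = 1/(h_i·A) = 1/(24.7×13.7) = 0.002955 K/W
R_stainless steel = L/(kA) = 0.0016/(14.2×13.7) = 8.225×10^-6 K/W
R_outer film = 1/(h_o·A) = 1/(11×13.7) = 0.006636 K/W
Sum of the known resistances R_other = 0.009599 K/W
Required total resistance R_tot = ΔT/Q_allow = 44/821 = 0.05359 K/W
R_phenolic foam = R_tot − R_other = 0.04399 K/W
L = R·k·A = 0.04399×0.0221×13.7

L ≈ 13.3 mm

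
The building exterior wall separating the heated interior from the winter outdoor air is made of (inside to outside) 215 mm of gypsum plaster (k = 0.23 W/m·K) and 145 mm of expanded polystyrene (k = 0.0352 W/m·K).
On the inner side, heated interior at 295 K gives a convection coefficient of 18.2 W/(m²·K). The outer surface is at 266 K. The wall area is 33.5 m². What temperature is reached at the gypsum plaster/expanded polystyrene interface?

Model the wall as resistances in series:
R_inner film = 1/(h_i·A) = 1/(18.2×33.5) = 0.00164 K/W
R_gypsum plaster = L/(kA) = 0.215/(0.23×33.5) = 0.0279 K/W
R_expanded polystyrene = L/(kA) = 0.145/(0.0352×33.5) = 0.123 K/W
R_total = 0.1525 K/W;  Q = ΔT/R_total = 29/0.1525 = 190.2 W
T_interface = T_inner − Q·ΣR(inner→interface) = 295 − 190×0.02954

T ≈ 289 K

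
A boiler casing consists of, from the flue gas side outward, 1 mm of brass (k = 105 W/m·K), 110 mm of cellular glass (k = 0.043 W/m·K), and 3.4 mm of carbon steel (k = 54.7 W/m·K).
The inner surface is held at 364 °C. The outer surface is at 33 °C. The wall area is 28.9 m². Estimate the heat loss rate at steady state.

Treating each layer as a thermal resistance in series:
R_brass = L/(kA) = 0.001/(105×28.9) = 3.295×10^-7 K/W
R_cellular glass = L/(kA) = 0.11/(0.043×28.9) = 0.08852 K/W
R_carbon steel = L/(kA) = 0.0034/(54.7×28.9) = 2.151×10^-6 K/W
R_total = 0.08852 K/W
Q = ΔT / R_total = 331 / 0.08852

Q ≈ 3740 W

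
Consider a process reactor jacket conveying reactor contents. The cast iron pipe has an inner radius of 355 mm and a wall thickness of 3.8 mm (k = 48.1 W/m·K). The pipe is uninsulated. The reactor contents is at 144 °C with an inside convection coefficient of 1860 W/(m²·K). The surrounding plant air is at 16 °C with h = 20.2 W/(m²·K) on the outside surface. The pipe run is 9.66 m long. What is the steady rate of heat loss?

For a radial system each layer contributes R = ln(r_out/r_in)/(2πkL); films add R = 1/(hA).
R_inner film = 1/(h_i·2πr₁L) = 1/(1860×2π×0.355×9.66) = 2.495×10^-5 K/W
R_cast iron pipe wall = ln(358.8/355)/(2π×48.1×9.66) = 3.647×10^-6 K/W
R_outer film = 1/(h_o·2πr_oL) = 1/(20.2×2π×0.3588×9.66) = 0.002273 K/W
R_total = 0.002302 K/W
Q = ΔT/R_total = 128/0.002302

Q ≈ 55600 W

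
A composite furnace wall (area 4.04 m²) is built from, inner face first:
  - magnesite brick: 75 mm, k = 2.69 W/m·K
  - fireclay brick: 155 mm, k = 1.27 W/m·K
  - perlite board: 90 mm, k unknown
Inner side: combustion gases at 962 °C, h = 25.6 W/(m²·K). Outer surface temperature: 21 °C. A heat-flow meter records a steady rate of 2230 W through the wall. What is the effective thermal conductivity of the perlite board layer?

k ≈ 0.0594 W/(m·K)

Thermal resistances in series:
R_inner film = 1/(h_i·A) = 1/(25.6×4.04) = 0.009669 K/W
R_magnesite brick = L/(kA) = 0.075/(2.69×4.04) = 0.006901 K/W
R_fireclay brick = L/(kA) = 0.155/(1.27×4.04) = 0.03021 K/W
Sum of known resistances R_other = 0.04678 K/W
Total R = ΔT/Q = 941/2230 = 0.422 K/W
R_perlite board = R_total − R_other = 0.3752 K/W
k = L/(R·A) = 0.09/(0.3752×4.04)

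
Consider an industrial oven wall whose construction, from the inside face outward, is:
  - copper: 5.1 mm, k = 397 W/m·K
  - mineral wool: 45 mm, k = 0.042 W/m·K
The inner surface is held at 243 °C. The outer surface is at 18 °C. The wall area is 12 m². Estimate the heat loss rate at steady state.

Treating each layer as a thermal resistance in series:
R_copper = L/(kA) = 0.0051/(397×12) = 1.071×10^-6 K/W
R_mineral wool = L/(kA) = 0.045/(0.042×12) = 0.08929 K/W
R_total = 0.08929 K/W
Q = ΔT / R_total = 225 / 0.08929

Q ≈ 2520 W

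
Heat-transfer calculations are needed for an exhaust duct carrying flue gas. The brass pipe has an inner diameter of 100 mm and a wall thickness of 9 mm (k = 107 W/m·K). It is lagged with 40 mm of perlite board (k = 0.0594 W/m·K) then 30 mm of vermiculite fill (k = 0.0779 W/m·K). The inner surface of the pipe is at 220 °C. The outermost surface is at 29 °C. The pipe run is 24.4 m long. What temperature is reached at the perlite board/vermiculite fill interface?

T ≈ 82.6 °C

For a radial system each layer contributes R = ln(r_out/r_in)/(2πkL); films add R = 1/(hA).
R_brass pipe wall = ln(59/50)/(2π×107×24.4) = 1.009×10^-5 K/W
R_perlite board = ln(99/59)/(2π×0.0594×24.4) = 0.05684 K/W
R_vermiculite fill = ln(129/99)/(2π×0.0779×24.4) = 0.02216 K/W
R_total = 0.07901 K/W
Q = ΔT/R_total = 191/0.07901
Q = 2420 W
T_interface = T_inner − Q·ΣR(inner→interface) = 220 − 2420×0.05685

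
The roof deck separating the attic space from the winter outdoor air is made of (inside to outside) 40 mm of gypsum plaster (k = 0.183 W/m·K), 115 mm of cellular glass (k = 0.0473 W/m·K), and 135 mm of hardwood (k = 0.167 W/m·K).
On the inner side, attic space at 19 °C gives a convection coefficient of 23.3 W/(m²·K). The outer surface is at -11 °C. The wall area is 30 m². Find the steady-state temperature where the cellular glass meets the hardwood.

T ≈ -4.07 °C

Thermal resistances in series:
R_inner film = 1/(h_i·A) = 1/(23.3×30) = 0.001431 K/W
R_gypsum plaster = L/(kA) = 0.04/(0.183×30) = 0.007286 K/W
R_cellular glass = L/(kA) = 0.115/(0.0473×30) = 0.08104 K/W
R_hardwood = L/(kA) = 0.135/(0.167×30) = 0.02695 K/W
R_total = 0.1167 K/W;  Q = ΔT/R_total = 30/0.1167 = 257.1 W
T_interface = T_inner − Q·ΣR(inner→interface) = 19 − 257×0.08976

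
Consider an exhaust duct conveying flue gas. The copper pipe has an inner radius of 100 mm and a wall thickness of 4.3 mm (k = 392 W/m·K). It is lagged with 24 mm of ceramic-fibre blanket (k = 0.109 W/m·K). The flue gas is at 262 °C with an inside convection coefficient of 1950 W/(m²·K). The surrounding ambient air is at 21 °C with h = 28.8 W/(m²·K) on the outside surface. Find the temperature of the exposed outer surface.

For a radial system each layer contributes R = ln(r_out/r_in)/(2πkL); films add R = 1/(hA).
R_inner film = 1/(h_i·2πr₁L) = 1/(1950×2π×0.1×1) = 8.162×10^-4 K/W
R_copper pipe wall = ln(104.3/100)/(2π×392×1) = 1.709×10^-5 K/W
R_ceramic-fibre blanket = ln(128.3/104.3)/(2π×0.109×1) = 0.3024 K/W
R_outer film = 1/(h_o·2πr_oL) = 1/(28.8×2π×0.1283×1) = 0.04307 K/W
R_total = 0.3463 K/W
Q = ΔT/R_total = 241/0.3463
Q = 696 W/m
T_interface = T_inner − Q·ΣR(inner→interface) = 262 − 696×0.3032

T ≈ 51 °C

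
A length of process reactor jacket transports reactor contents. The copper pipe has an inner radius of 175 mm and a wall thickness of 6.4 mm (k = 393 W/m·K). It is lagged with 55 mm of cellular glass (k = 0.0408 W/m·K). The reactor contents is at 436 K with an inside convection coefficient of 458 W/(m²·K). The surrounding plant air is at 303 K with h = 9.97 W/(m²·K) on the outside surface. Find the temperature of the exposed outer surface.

For a radial system each layer contributes R = ln(r_out/r_in)/(2πkL); films add R = 1/(hA).
R_inner film = 1/(h_i·2πr₁L) = 1/(458×2π×0.175×1) = 0.001986 K/W
R_copper pipe wall = ln(181.4/175)/(2π×393×1) = 1.455×10^-5 K/W
R_cellular glass = ln(236.4/181.4)/(2π×0.0408×1) = 1.033 K/W
R_outer film = 1/(h_o·2πr_oL) = 1/(9.97×2π×0.2364×1) = 0.06753 K/W
R_total = 1.103 K/W
Q = ΔT/R_total = 133/1.103
Q = 121 W/m
T_interface = T_inner − Q·ΣR(inner→interface) = 436 − 121×1.035

T ≈ 311 K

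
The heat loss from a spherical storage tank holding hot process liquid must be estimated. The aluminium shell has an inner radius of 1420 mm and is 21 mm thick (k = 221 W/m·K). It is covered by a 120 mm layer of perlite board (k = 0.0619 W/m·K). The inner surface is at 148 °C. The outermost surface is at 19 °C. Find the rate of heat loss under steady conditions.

Q ≈ 1880 W

Spherical conduction: R = (1/r_in − 1/r_out)/(4πk) per layer; series-sum.
R_aluminium shell = (1/1.42 − 1/1.441)/(4π×221) = 3.695×10^-6 K/W
R_perlite board = (1/1.441 − 1/1.561)/(4π×0.0619) = 0.06858 K/W
R_total = 0.06859 K/W
Q = ΔT/R_total = 129/0.06859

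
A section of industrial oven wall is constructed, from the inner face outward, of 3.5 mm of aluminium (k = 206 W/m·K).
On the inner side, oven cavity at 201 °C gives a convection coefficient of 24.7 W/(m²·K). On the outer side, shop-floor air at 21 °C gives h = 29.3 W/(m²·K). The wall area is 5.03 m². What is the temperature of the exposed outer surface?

Using the resistance-network approach (series):
R_inner film = 1/(h_i·A) = 1/(24.7×5.03) = 0.008049 K/W
R_aluminium = L/(kA) = 0.0035/(206×5.03) = 3.378×10^-6 K/W
R_outer film = 1/(h_o·A) = 1/(29.3×5.03) = 0.006785 K/W
R_total = 0.01484 K/W;  Q = ΔT/R_total = 180/0.01484 = 12130 W
T_interface = T_inner − Q·ΣR(inner→interface) = 201 − 12100×0.008052

T ≈ 103 °C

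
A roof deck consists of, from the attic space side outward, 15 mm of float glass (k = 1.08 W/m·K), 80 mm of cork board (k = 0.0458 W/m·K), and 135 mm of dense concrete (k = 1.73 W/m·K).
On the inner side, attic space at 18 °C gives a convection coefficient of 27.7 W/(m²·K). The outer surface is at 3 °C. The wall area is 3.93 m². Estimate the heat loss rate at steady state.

Q ≈ 31.4 W

Using the resistance-network approach (series):
R_inner film = 1/(h_i·A) = 1/(27.7×3.93) = 0.009186 K/W
R_float glass = L/(kA) = 0.015/(1.08×3.93) = 0.003534 K/W
R_cork board = L/(kA) = 0.08/(0.0458×3.93) = 0.4445 K/W
R_dense concrete = L/(kA) = 0.135/(1.73×3.93) = 0.01986 K/W
R_total = 0.477 K/W
Q = ΔT / R_total = 15 / 0.477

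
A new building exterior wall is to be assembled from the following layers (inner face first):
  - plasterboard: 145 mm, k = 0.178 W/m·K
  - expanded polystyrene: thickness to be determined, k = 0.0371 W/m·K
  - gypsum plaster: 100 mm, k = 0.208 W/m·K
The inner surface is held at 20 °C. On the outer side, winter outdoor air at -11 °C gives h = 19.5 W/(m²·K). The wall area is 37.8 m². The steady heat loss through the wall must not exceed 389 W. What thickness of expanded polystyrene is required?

Treating each layer as a thermal resistance in series:
R_plasterboard = L/(kA) = 0.145/(0.178×37.8) = 0.02155 K/W
R_gypsum plaster = L/(kA) = 0.1/(0.208×37.8) = 0.01272 K/W
R_outer film = 1/(h_o·A) = 1/(19.5×37.8) = 0.001357 K/W
Sum of the known resistances R_other = 0.03563 K/W
Required total resistance R_tot = ΔT/Q_allow = 31/389 = 0.07969 K/W
R_expanded polystyrene = R_tot − R_other = 0.04407 K/W
L = R·k·A = 0.04407×0.0371×37.8

L ≈ 61.8 mm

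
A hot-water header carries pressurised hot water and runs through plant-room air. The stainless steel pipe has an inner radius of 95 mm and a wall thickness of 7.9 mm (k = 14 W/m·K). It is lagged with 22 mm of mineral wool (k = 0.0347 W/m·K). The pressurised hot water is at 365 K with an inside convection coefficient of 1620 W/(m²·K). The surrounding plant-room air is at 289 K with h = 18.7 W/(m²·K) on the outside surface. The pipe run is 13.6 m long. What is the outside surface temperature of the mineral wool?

Treating each annulus and film as a series resistance:
R_inner film = 1/(h_i·2πr₁L) = 1/(1620×2π×0.095×13.6) = 7.604×10^-5 K/W
R_stainless steel pipe wall = ln(102.9/95)/(2π×14×13.6) = 6.677×10^-5 K/W
R_mineral wool = ln(124.9/102.9)/(2π×0.0347×13.6) = 0.06534 K/W
R_outer film = 1/(h_o·2πr_oL) = 1/(18.7×2π×0.1249×13.6) = 0.00501 K/W
R_total = 0.0705 K/W
Q = ΔT/R_total = 76/0.0705
Q = 1080 W
T_interface = T_inner − Q·ΣR(inner→interface) = 365 − 1080×0.06549

T ≈ 294 K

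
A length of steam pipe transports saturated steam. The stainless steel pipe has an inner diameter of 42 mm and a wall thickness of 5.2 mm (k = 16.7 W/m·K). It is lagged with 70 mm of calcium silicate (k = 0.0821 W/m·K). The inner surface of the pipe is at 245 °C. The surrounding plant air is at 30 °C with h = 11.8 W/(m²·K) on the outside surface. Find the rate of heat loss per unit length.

Treating each annulus and film as a series resistance:
R_stainless steel pipe wall = ln(26.2/21)/(2π×16.7×1) = 0.002108 K/W
R_calcium silicate = ln(96.2/26.2)/(2π×0.0821×1) = 2.521 K/W
R_outer film = 1/(h_o·2πr_oL) = 1/(11.8×2π×0.0962×1) = 0.1402 K/W
R_total = 2.664 K/W
Q = ΔT/R_total = 215/2.664

q′ ≈ 80.7 W/m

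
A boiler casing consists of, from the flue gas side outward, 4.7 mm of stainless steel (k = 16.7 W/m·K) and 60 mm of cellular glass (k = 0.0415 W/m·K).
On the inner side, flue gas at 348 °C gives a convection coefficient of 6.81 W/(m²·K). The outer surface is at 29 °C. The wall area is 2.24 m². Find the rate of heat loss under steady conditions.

Model the wall as resistances in series:
R_inner film = 1/(h_i·A) = 1/(6.81×2.24) = 0.06555 K/W
R_stainless steel = L/(kA) = 0.0047/(16.7×2.24) = 1.256×10^-4 K/W
R_cellular glass = L/(kA) = 0.06/(0.0415×2.24) = 0.6454 K/W
R_total = 0.7111 K/W
Q = ΔT / R_total = 319 / 0.7111

Q ≈ 449 W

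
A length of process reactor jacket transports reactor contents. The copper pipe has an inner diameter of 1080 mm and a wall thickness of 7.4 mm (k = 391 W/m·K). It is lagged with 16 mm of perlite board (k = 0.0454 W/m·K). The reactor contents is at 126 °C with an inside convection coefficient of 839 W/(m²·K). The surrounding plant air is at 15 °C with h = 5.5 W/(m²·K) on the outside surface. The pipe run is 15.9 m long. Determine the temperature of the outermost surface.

Per-layer cylindrical resistances, series-summed:
R_inner film = 1/(h_i·2πr₁L) = 1/(839×2π×0.54×15.9) = 2.209×10^-5 K/W
R_copper pipe wall = ln(547.4/540)/(2π×391×15.9) = 3.484×10^-7 K/W
R_perlite board = ln(563.4/547.4)/(2π×0.0454×15.9) = 0.006352 K/W
R_outer film = 1/(h_o·2πr_oL) = 1/(5.5×2π×0.5634×15.9) = 0.00323 K/W
R_total = 0.009605 K/W
Q = ΔT/R_total = 111/0.009605
Q = 11600 W
T_interface = T_inner − Q·ΣR(inner→interface) = 126 − 11600×0.006374

T ≈ 52.3 °C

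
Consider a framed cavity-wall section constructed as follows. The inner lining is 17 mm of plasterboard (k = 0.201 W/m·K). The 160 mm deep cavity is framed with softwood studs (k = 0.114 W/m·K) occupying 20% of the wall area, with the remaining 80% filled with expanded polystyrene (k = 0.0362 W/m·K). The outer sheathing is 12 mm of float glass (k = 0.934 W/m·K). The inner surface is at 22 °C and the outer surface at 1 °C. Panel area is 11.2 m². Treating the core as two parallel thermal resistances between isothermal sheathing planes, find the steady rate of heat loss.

Q ≈ 73.8 W

Sheathing layers in series; stud and cavity paths in parallel between them.
R_inner = 0.017/(0.201×11.2) = 0.007552 K/W
R_stud  = 0.16/(0.114×0.2×11.2) = 0.6266 K/W
R_cav   = 0.16/(0.0362×0.8×11.2) = 0.4933 K/W
1/R_core = 1/R_stud + 1/R_cav → R_core = 0.276 K/W
R_outer = 0.012/(0.934×11.2) = 0.001147 K/W
R_total = 0.2847 K/W
Q = ΔT/R_total = 21/0.2847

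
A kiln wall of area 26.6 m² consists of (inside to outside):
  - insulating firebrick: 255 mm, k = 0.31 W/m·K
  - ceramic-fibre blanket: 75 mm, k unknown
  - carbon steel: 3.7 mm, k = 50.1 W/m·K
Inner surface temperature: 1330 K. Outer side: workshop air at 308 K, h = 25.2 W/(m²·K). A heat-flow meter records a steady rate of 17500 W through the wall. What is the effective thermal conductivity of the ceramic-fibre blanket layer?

k ≈ 0.109 W/(m·K)

Series thermal resistances:
R_insulating firebrick = L/(kA) = 0.255/(0.31×26.6) = 0.03092 K/W
R_carbon steel = L/(kA) = 0.0037/(50.1×26.6) = 2.776×10^-6 K/W
R_outer film = 1/(h_o·A) = 1/(25.2×26.6) = 0.001492 K/W
Sum of known resistances R_other = 0.03242 K/W
Total R = ΔT/Q = 1022/17500 = 0.0584 K/W
R_ceramic-fibre blanket = R_total − R_other = 0.02598 K/W
k = L/(R·A) = 0.075/(0.02598×26.6)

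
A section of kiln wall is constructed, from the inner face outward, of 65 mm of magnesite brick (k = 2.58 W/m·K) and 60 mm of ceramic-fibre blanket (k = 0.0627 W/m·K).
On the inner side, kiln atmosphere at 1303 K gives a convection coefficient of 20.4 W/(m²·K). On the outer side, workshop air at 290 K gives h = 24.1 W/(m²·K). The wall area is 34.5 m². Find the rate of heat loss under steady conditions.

Q ≈ 32600 W

Thermal resistances in series:
R_inner film = 1/(h_i·A) = 1/(20.4×34.5) = 0.001421 K/W
R_magnesite brick = L/(kA) = 0.065/(2.58×34.5) = 7.303×10^-4 K/W
R_ceramic-fibre blanket = L/(kA) = 0.06/(0.0627×34.5) = 0.02774 K/W
R_outer film = 1/(h_o·A) = 1/(24.1×34.5) = 0.001203 K/W
R_total = 0.03109 K/W
Q = ΔT / R_total = 1013 / 0.03109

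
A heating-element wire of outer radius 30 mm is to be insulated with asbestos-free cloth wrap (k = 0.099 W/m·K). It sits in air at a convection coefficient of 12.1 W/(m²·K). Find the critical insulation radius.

r_cr ≈ 8.18 mm

For a cylinder r_cr = k/h = 0.099/12.1
r_cr = 8.18 mm; since the bare radius (30 mm) is above r_cr, any added insulation will reduce heat loss.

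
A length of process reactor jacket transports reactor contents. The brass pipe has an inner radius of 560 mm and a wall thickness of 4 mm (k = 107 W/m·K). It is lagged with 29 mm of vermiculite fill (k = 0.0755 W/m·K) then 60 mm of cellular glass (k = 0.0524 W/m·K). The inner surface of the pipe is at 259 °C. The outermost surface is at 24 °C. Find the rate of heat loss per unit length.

Per-layer cylindrical resistances, series-summed:
R_brass pipe wall = ln(564/560)/(2π×107×1) = 1.059×10^-5 K/W
R_vermiculite fill = ln(593/564)/(2π×0.0755×1) = 0.1057 K/W
R_cellular glass = ln(653/593)/(2π×0.0524×1) = 0.2927 K/W
R_total = 0.3985 K/W
Q = ΔT/R_total = 235/0.3985

q′ ≈ 590 W/m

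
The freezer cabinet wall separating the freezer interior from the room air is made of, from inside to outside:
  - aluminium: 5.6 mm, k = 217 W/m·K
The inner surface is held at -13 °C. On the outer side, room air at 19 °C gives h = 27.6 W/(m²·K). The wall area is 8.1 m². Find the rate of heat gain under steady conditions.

Series thermal resistances:
R_aluminium = L/(kA) = 0.0056/(217×8.1) = 3.186×10^-6 K/W
R_outer film = 1/(h_o·A) = 1/(27.6×8.1) = 0.004473 K/W
R_total = 0.004476 K/W
Q = ΔT / R_total = 32 / 0.004476

Q ≈ 7150 W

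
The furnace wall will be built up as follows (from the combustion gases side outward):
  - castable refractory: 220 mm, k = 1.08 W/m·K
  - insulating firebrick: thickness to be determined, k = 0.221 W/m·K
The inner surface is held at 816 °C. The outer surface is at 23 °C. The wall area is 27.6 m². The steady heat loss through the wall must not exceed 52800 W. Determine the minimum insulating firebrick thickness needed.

L ≈ 46.6 mm

Thermal resistances in series:
R_castable refractory = L/(kA) = 0.22/(1.08×27.6) = 0.007381 K/W
Sum of the known resistances R_other = 0.007381 K/W
Required total resistance R_tot = ΔT/Q_allow = 793/52800 = 0.01502 K/W
R_insulating firebrick = R_tot − R_other = 0.007638 K/W
L = R·k·A = 0.007638×0.221×27.6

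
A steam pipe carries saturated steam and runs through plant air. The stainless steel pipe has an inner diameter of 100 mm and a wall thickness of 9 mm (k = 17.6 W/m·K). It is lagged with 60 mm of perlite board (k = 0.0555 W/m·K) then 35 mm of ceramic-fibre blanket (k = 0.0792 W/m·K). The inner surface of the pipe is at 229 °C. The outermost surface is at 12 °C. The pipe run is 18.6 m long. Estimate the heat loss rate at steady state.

Q ≈ 1590 W

Radial resistances (cylindrical: R_cond = ln(r_o/r_i)/(2πkL), R_conv = 1/(h·2πrL)):
R_stainless steel pipe wall = ln(59/50)/(2π×17.6×18.6) = 8.047×10^-5 K/W
R_perlite board = ln(119/59)/(2π×0.0555×18.6) = 0.1082 K/W
R_ceramic-fibre blanket = ln(154/119)/(2π×0.0792×18.6) = 0.02786 K/W
R_total = 0.1361 K/W
Q = ΔT/R_total = 217/0.1361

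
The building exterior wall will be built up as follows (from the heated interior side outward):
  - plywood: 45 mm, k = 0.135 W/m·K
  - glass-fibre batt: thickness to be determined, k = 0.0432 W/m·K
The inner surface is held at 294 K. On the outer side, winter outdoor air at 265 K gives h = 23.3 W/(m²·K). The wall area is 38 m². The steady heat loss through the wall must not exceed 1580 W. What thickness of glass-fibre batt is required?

Treating each layer as a thermal resistance in series:
R_plywood = L/(kA) = 0.045/(0.135×38) = 0.008772 K/W
R_outer film = 1/(h_o·A) = 1/(23.3×38) = 0.001129 K/W
Sum of the known resistances R_other = 0.009901 K/W
Required total resistance R_tot = ΔT/Q_allow = 29/1580 = 0.01835 K/W
R_glass-fibre batt = R_tot − R_other = 0.008453 K/W
L = R·k·A = 0.008453×0.0432×38

L ≈ 13.9 mm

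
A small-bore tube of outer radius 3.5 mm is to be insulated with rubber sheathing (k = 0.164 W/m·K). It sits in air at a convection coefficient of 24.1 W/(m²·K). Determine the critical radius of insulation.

For a cylinder r_cr = k/h = 0.164/24.1
r_cr = 6.8 mm; since the bare radius (3.5 mm) is below r_cr, adding a thin layer of insulation will *increase* heat loss.

r_cr ≈ 6.8 mm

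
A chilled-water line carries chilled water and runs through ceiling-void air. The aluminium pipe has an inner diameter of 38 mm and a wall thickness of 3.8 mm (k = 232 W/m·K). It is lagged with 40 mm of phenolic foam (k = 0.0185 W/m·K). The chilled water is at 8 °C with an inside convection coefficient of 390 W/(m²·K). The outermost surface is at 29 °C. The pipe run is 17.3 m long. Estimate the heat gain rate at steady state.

Q ≈ 41.6 W

Radial resistances (cylindrical: R_cond = ln(r_o/r_i)/(2πkL), R_conv = 1/(h·2πrL)):
R_inner film = 1/(h_i·2πr₁L) = 1/(390×2π×0.019×17.3) = 0.001242 K/W
R_aluminium pipe wall = ln(22.8/19)/(2π×232×17.3) = 7.23×10^-6 K/W
R_phenolic foam = ln(62.8/22.8)/(2π×0.0185×17.3) = 0.5038 K/W
R_total = 0.5051 K/W
Q = ΔT/R_total = 21/0.5051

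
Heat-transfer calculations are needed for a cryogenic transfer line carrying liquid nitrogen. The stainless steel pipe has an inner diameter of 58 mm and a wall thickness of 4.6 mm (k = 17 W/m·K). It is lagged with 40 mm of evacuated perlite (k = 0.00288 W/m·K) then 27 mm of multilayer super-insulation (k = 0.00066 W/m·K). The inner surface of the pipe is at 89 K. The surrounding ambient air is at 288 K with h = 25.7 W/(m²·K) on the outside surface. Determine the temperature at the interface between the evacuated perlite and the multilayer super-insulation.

For a radial system each layer contributes R = ln(r_out/r_in)/(2πkL); films add R = 1/(hA).
R_stainless steel pipe wall = ln(33.6/29)/(2π×17×1) = 0.001378 K/W
R_evacuated perlite = ln(73.6/33.6)/(2π×0.00288×1) = 43.33 K/W
R_multilayer super-insulation = ln(100.6/73.6)/(2π×0.00066×1) = 75.36 K/W
R_outer film = 1/(h_o·2πr_oL) = 1/(25.7×2π×0.1006×1) = 0.06156 K/W
R_total = 118.8 K/W
Q = ΔT/R_total = 199/118.8
Q = 1.68 W/m
T_interface = T_inner + Q·ΣR(inner→interface) = 89 + 1.68×43.33

T ≈ 162 K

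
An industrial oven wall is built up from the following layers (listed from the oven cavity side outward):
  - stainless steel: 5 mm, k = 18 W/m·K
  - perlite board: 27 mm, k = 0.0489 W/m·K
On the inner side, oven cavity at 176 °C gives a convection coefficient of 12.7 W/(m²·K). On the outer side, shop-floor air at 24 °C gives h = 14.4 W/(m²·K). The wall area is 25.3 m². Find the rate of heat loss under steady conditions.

Q ≈ 5490 W

Using the resistance-network approach (series):
R_inner film = 1/(h_i·A) = 1/(12.7×25.3) = 0.003112 K/W
R_stainless steel = L/(kA) = 0.005/(18×25.3) = 1.098×10^-5 K/W
R_perlite board = L/(kA) = 0.027/(0.0489×25.3) = 0.02182 K/W
R_outer film = 1/(h_o·A) = 1/(14.4×25.3) = 0.002745 K/W
R_total = 0.02769 K/W
Q = ΔT / R_total = 152 / 0.02769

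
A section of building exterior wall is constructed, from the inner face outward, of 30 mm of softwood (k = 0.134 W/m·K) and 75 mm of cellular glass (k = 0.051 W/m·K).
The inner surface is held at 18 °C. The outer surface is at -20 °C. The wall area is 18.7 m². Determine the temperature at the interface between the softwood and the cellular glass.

Using the resistance-network approach (series):
R_softwood = L/(kA) = 0.03/(0.134×18.7) = 0.01197 K/W
R_cellular glass = L/(kA) = 0.075/(0.051×18.7) = 0.07864 K/W
R_total = 0.09061 K/W;  Q = ΔT/R_total = 38/0.09061 = 419.4 W
T_interface = T_inner − Q·ΣR(inner→interface) = 18 − 419×0.01197

T ≈ 13 °C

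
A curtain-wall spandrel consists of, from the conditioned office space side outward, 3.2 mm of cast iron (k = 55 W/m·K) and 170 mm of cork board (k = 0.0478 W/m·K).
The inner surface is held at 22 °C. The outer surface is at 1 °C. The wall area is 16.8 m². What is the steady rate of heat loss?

Q ≈ 99.2 W

Thermal resistances in series:
R_cast iron = L/(kA) = 0.0032/(55×16.8) = 3.463×10^-6 K/W
R_cork board = L/(kA) = 0.17/(0.0478×16.8) = 0.2117 K/W
R_total = 0.2117 K/W
Q = ΔT / R_total = 21 / 0.2117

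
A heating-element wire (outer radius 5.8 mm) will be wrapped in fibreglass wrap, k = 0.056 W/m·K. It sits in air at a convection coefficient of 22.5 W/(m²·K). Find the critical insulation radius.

r_cr ≈ 2.49 mm

For a cylinder r_cr = k/h = 0.056/22.5
r_cr = 2.49 mm; since the bare radius (5.8 mm) is above r_cr, any added insulation will reduce heat loss.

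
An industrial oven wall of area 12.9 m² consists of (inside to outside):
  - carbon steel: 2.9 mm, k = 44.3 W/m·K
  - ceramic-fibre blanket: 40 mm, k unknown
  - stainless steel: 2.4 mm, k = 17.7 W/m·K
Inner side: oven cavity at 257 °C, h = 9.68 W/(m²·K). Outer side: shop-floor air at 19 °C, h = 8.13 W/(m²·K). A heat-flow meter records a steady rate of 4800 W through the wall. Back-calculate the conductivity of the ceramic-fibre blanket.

k ≈ 0.0968 W/(m·K)

Treating each layer as a thermal resistance in series:
R_inner film = 1/(h_i·A) = 1/(9.68×12.9) = 0.008008 K/W
R_carbon steel = L/(kA) = 0.0029/(44.3×12.9) = 5.075×10^-6 K/W
R_stainless steel = L/(kA) = 0.0024/(17.7×12.9) = 1.051×10^-5 K/W
R_outer film = 1/(h_o·A) = 1/(8.13×12.9) = 0.009535 K/W
Sum of known resistances R_other = 0.01756 K/W
Total R = ΔT/Q = 238/4800 = 0.04958 K/W
R_ceramic-fibre blanket = R_total − R_other = 0.03202 K/W
k = L/(R·A) = 0.04/(0.03202×12.9)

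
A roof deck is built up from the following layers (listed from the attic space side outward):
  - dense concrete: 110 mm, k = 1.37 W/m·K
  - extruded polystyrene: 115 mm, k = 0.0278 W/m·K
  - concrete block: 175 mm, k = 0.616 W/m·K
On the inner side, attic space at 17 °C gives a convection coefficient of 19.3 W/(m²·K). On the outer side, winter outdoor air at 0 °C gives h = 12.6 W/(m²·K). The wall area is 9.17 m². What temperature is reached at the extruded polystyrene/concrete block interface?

Thermal resistances in series:
R_inner film = 1/(h_i·A) = 1/(19.3×9.17) = 0.00565 K/W
R_dense concrete = L/(kA) = 0.11/(1.37×9.17) = 0.008756 K/W
R_extruded polystyrene = L/(kA) = 0.115/(0.0278×9.17) = 0.4511 K/W
R_concrete block = L/(kA) = 0.175/(0.616×9.17) = 0.03098 K/W
R_outer film = 1/(h_o·A) = 1/(12.6×9.17) = 0.008655 K/W
R_total = 0.5052 K/W;  Q = ΔT/R_total = 17/0.5052 = 33.65 W
T_interface = T_inner − Q·ΣR(inner→interface) = 17 − 33.7×0.4655

T ≈ 1.33 °C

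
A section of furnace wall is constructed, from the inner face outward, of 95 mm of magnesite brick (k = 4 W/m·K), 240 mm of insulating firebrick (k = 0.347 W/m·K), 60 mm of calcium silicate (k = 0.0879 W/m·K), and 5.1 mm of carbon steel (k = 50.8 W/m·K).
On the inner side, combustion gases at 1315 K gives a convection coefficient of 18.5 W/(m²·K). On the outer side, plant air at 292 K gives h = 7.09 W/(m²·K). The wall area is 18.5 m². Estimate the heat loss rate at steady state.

Model the wall as resistances in series:
R_inner film = 1/(h_i·A) = 1/(18.5×18.5) = 0.002922 K/W
R_magnesite brick = L/(kA) = 0.095/(4×18.5) = 0.001284 K/W
R_insulating firebrick = L/(kA) = 0.24/(0.347×18.5) = 0.03739 K/W
R_calcium silicate = L/(kA) = 0.06/(0.0879×18.5) = 0.0369 K/W
R_carbon steel = L/(kA) = 0.0051/(50.8×18.5) = 5.427×10^-6 K/W
R_outer film = 1/(h_o·A) = 1/(7.09×18.5) = 0.007624 K/W
R_total = 0.08612 K/W
Q = ΔT / R_total = 1023 / 0.08612

Q ≈ 11900 W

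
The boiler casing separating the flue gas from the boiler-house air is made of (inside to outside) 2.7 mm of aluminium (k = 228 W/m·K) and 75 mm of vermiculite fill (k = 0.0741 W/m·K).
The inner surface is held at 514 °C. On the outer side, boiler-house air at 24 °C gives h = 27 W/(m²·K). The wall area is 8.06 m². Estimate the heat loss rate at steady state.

Q ≈ 3760 W

Model the wall as resistances in series:
R_aluminium = L/(kA) = 0.0027/(228×8.06) = 1.469×10^-6 K/W
R_vermiculite fill = L/(kA) = 0.075/(0.0741×8.06) = 0.1256 K/W
R_outer film = 1/(h_o·A) = 1/(27×8.06) = 0.004595 K/W
R_total = 0.1302 K/W
Q = ΔT / R_total = 490 / 0.1302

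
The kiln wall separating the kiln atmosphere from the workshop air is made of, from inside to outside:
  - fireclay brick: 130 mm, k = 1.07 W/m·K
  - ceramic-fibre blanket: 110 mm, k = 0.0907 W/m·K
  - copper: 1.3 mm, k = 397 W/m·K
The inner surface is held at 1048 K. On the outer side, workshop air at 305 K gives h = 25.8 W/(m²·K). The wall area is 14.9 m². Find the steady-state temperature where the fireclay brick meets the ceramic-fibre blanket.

T ≈ 982 K

Treating each layer as a thermal resistance in series:
R_fireclay brick = L/(kA) = 0.13/(1.07×14.9) = 0.008154 K/W
R_ceramic-fibre blanket = L/(kA) = 0.11/(0.0907×14.9) = 0.0814 K/W
R_copper = L/(kA) = 0.0013/(397×14.9) = 2.198×10^-7 K/W
R_outer film = 1/(h_o·A) = 1/(25.8×14.9) = 0.002601 K/W
R_total = 0.09215 K/W;  Q = ΔT/R_total = 743/0.09215 = 8063 W
T_interface = T_inner − Q·ΣR(inner→interface) = 1048 − 8060×0.008154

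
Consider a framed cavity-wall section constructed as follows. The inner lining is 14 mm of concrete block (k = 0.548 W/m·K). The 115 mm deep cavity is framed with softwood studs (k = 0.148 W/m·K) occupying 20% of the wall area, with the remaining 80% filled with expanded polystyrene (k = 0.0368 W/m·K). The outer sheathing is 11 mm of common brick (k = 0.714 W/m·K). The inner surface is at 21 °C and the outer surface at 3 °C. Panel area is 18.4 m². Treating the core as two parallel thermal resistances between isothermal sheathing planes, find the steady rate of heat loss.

Sheathing layers in series; stud and cavity paths in parallel between them.
R_inner = 0.014/(0.548×18.4) = 0.001388 K/W
R_stud  = 0.115/(0.148×0.2×18.4) = 0.2111 K/W
R_cav   = 0.115/(0.0368×0.8×18.4) = 0.2123 K/W
1/R_core = 1/R_stud + 1/R_cav → R_core = 0.1059 K/W
R_outer = 0.011/(0.714×18.4) = 8.373×10^-4 K/W
R_total = 0.1081 K/W
Q = ΔT/R_total = 18/0.1081

Q ≈ 167 W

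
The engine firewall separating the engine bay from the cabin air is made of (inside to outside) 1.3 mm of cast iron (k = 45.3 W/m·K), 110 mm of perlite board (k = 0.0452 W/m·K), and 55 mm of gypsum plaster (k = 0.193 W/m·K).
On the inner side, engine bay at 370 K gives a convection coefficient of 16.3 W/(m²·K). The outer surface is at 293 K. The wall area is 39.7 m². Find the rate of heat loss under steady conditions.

Q ≈ 1100 W

Series thermal resistances:
R_inner film = 1/(h_i·A) = 1/(16.3×39.7) = 0.001545 K/W
R_cast iron = L/(kA) = 0.0013/(45.3×39.7) = 7.229×10^-7 K/W
R_perlite board = L/(kA) = 0.11/(0.0452×39.7) = 0.0613 K/W
R_gypsum plaster = L/(kA) = 0.055/(0.193×39.7) = 0.007178 K/W
R_total = 0.07002 K/W
Q = ΔT / R_total = 77 / 0.07002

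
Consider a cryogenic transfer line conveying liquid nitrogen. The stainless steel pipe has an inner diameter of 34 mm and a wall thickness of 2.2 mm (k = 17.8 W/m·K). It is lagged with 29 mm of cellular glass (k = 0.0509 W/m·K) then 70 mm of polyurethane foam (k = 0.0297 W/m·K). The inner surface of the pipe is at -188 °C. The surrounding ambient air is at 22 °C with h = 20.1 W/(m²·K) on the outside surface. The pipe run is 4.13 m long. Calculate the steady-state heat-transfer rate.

Treating each annulus and film as a series resistance:
R_stainless steel pipe wall = ln(19.2/17)/(2π×17.8×4.13) = 2.635×10^-4 K/W
R_cellular glass = ln(48.2/19.2)/(2π×0.0509×4.13) = 0.6969 K/W
R_polyurethane foam = ln(118.2/48.2)/(2π×0.0297×4.13) = 1.164 K/W
R_outer film = 1/(h_o·2πr_oL) = 1/(20.1×2π×0.1182×4.13) = 0.01622 K/W
R_total = 1.877 K/W
Q = ΔT/R_total = 210/1.877

Q ≈ 112 W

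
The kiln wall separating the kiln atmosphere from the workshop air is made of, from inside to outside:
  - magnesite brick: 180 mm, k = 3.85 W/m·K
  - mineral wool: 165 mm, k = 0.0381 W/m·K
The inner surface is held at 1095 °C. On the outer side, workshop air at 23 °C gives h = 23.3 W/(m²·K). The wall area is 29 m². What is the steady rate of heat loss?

Model the wall as resistances in series:
R_magnesite brick = L/(kA) = 0.18/(3.85×29) = 0.001612 K/W
R_mineral wool = L/(kA) = 0.165/(0.0381×29) = 0.1493 K/W
R_outer film = 1/(h_o·A) = 1/(23.3×29) = 0.00148 K/W
R_total = 0.1524 K/W
Q = ΔT / R_total = 1072 / 0.1524

Q ≈ 7030 W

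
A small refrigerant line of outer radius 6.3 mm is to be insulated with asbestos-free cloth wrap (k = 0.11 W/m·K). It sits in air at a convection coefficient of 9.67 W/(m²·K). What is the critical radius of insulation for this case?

For a cylinder r_cr = k/h = 0.11/9.67
r_cr = 11.4 mm; since the bare radius (6.3 mm) is below r_cr, adding a thin layer of insulation will *increase* heat loss.

r_cr ≈ 11.4 mm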